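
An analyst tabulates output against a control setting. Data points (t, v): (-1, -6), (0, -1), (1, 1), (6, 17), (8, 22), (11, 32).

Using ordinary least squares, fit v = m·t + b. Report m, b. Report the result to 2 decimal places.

MᵀM·[m, b]ᵀ = Mᵀv reads: 223·m + 25·b = 637;  25·m + 6·b = 65.
(Σt·t = 223, Σt = 25, Σ1 = 6, Σt·v = 637, Σv = 65.)
Determinant 223·6 − 25² = 713.
m = (637·6 − 25·65)/713 = 2197/713; b = (223·65 − 25·637)/713 = -1430/713.

m = 3.08, b = -2.01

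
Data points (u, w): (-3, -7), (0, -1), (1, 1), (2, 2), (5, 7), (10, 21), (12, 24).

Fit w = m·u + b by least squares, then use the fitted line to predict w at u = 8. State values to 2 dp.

Sums needed: Σu·u = 283, Σu = 27, Σ1 = 7.
Right-hand side: Σu·w = 559, Σw = 47.
XᵀX·[m, b]ᵀ = Xᵀw becomes [[283, 27]; [27, 7]]·[m, b]ᵀ = [559, 47]ᵀ.
Δ = 283·7 − 27² = 1252.
m = (559·7 − 27·47)/1252 = 661/313; b = (283·47 − 27·559)/1252 = -448/313.
At u = 8: ŵ = (661/313)·(8) + (-448/313)·(1) = 4840/313.

ŵ = 15.46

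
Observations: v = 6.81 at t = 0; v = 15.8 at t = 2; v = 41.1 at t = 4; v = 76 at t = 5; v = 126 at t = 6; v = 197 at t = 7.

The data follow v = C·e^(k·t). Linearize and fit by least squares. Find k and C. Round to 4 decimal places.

k = 0.4900, C = 6.3441

Taking logs, ln v = k·t + ln C, so regress ln v on t.
AᵀA = [[130.0000, 24.0000]; [24.0000, 6]], rhs = [108.0378, 22.8446]ᵀ  (here Σt = 24.0000, Σ(t)² = 130.0000, Σln v = 22.8446, Σt·ln v = 108.0378).
Solving (det = 204.0000): k = 0.48998, ln C = 1.84752, so C = exp(1.84752) = 6.34406.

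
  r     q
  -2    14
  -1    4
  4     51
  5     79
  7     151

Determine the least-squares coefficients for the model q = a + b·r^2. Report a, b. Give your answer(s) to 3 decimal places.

a = 1.694, b = 3.058

From the data, Σ1 = 5, Σr^2 = 95, Σr^2·r^2 = 3299.
And Σq = 299, Σr^2·q = 10250.
Determinant 5·3299 − 95² = 7470.
a = (299·3299 − 95·10250)/7470 = 4217/2490; b = (5·10250 − 95·299)/7470 = 1523/498.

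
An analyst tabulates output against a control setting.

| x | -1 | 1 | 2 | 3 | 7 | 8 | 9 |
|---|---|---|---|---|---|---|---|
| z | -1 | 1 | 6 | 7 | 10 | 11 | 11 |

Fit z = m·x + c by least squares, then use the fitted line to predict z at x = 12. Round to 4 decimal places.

ẑ = 15.7637

Entries of MᵀM: Σx·x = 209, Σx = 29, Σ1 = 7.
And Σx·z = 292, Σz = 45.
Determinant 209·7 − 29² = 622.
m = (292·7 − 29·45)/622 = 739/622; c = (209·45 − 29·292)/622 = 937/622.
At x = 12: ẑ = (739/622)·(12) + (937/622)·(1) = 9805/622.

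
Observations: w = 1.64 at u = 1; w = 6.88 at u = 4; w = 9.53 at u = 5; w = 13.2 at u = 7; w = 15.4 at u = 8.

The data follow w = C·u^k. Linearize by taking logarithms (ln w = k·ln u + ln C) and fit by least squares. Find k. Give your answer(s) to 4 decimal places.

k = 1.0774

Let Y = ln w. Fitting Y = k·ln u + ln C by least squares:
Σln u = 7.0211, Σ(ln u)² = 12.6227, Σln w = 9.9923, Σln u·ln w = 17.0088.
Equations: 12.6227·k + 7.0211·ln C = 17.0088;  7.0211·k + 5·ln C = 9.9923.
Δ = 12.6227·5 − (7.0211)² = 13.8181; k = (17.0088·5 − 7.0211·9.9923)/13.8181 = 1.07737, ln C = (12.6227·9.9923 − 7.0211·17.0088)/13.8181 = 0.48561.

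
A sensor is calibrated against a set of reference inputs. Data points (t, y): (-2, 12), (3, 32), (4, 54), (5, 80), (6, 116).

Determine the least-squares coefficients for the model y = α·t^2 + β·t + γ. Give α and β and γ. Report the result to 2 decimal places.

With design matrix M, MᵀM = [[2274, 424, 90]; [424, 90, 16]; [90, 16, 5]] and Mᵀy = [7376, 1384, 294]ᵀ.
Solving the 3×3 system (Gaussian elimination) gives α = 25730/8599, β = 8036/8599, γ = 16766/8599.

α = 2.99, β = 0.93, γ = 1.95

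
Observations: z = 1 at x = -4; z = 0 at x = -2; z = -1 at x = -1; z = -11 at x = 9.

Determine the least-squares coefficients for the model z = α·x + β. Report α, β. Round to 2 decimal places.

α = -0.96, β = -2.27

Compute the Gram sums: Σx·x = 102, Σx = 2, Σ1 = 4.
Moment sums: Σx·z = -102, Σz = -11.
Eliminating β: 4·(row 1) − 2·(row 2) gives 404·α = 4·(-102) − 2·(-11) = -386, so α = -193/202.
Then β = ((-11) − 2·(-193/202))/4 = -459/202.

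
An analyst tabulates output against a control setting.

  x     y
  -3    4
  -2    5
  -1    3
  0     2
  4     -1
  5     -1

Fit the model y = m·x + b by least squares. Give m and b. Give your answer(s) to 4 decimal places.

MᵀM·[m, b]ᵀ = Mᵀy reads: 55·m + 3·b = -34;  3·m + 6·b = 12.
Eliminating b: 6·(row 1) − 3·(row 2) gives 321·m = 6·(-34) − 3·12 = -240, so m = -80/107.
Then b = (12 − 3·(-80/107))/6 = 254/107.

m = -0.7477, b = 2.3738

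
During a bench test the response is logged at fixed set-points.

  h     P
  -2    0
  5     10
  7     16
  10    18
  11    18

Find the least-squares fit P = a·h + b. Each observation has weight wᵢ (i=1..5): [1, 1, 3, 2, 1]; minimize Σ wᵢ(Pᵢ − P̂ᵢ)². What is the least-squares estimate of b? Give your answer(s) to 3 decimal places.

b = 3.937

The normal equations are: 497·a + 55·b = 944;  55·a + 8·b = 112.
Eliminating b: 8·(row 1) − 55·(row 2) gives 951·a = 8·944 − 55·112 = 1392, so a = 464/317.
Then b = (112 − 55·(464/317))/8 = 1248/317.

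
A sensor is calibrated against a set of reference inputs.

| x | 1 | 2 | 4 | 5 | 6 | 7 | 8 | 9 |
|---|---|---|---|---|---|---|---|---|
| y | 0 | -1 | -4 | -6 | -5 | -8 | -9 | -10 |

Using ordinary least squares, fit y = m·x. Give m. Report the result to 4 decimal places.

Sums needed: Σx·x = 276.
Right-hand side: Σx·y = -296.
Hence m = -296 / 276 ≈ -1.07246.

m = -1.0725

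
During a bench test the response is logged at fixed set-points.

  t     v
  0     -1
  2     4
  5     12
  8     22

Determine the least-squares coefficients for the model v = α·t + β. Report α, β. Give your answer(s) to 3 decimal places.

The normal system AᵀA·[α, β]ᵀ = Aᵀv is [[93, 15]; [15, 4]]·[α, β]ᵀ = [244, 37]ᵀ.
Determinant 93·4 − 15² = 147.
α = (244·4 − 15·37)/147 = 421/147; β = (93·37 − 15·244)/147 = -73/49.

α = 2.864, β = -1.490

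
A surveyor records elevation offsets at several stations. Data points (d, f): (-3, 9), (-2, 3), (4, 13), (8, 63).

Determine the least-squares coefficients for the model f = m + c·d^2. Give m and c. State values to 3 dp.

Sums needed: Σ1 = 4, Σd^2 = 93, Σd^2·d^2 = 4449.
And Σf = 88, Σd^2·f = 4333.
So XᵀX·[m, c]ᵀ = Xᵀf: [[4, 93]; [93, 4449]]·[m, c]ᵀ = [88, 4333]ᵀ.
Eliminating c: 4449·(row 1) − 93·(row 2) gives 9147·m = 4449·88 − 93·4333 = -11457, so m = -3819/3049.
Then c = (4333 − 93·(-3819/3049))/4449 = 9148/9147.

m = -1.253, c = 1.000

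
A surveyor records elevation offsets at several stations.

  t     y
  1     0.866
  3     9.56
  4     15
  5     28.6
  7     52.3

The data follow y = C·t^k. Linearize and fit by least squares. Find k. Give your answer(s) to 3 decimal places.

With ln yᵢ as the transformed response and ln tᵢ as the regressor:
Σln t = 6.0403, Σ(ln t)² = 9.5056, Σln y = 12.1322, Σln t·ln y = 19.3314.
Equations: 9.5056·k + 6.0403·ln C = 19.3314;  6.0403·k + 5·ln C = 12.1322.
Solving (det = 11.0434): k = 2.11671, ln C = -0.13066.

k = 2.117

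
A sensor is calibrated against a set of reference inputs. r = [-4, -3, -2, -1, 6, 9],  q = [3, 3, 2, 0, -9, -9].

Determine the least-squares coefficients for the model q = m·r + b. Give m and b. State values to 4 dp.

The normal equations are: 147·m + 5·b = -160;  5·m + 6·b = -10.
(Σr·r = 147, Σr = 5, Σ1 = 6, Σr·q = -160, Σq = -10.)
Δ = 147·6 − 5² = 857.
m = ((-160)·6 − 5·(-10))/857 = -910/857; b = (147·(-10) − 5·(-160))/857 = -670/857.

m = -1.0618, b = -0.7818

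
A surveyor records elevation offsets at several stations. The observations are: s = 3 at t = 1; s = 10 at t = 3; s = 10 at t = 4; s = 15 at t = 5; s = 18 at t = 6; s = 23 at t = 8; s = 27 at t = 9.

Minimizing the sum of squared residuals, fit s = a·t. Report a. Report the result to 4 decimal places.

a = 2.9440

Entries of XᵀX: Σt·t = 232.
Moment sums: Σt·s = 683.
So XᵀX·[a]ᵀ = Xᵀs: [[232]]·[a]ᵀ = [683]ᵀ.
a = 683/232 = 2.94397.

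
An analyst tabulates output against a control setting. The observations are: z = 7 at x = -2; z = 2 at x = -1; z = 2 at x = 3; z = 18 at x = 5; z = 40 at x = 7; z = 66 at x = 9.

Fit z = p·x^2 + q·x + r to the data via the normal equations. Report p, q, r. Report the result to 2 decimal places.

The normal equations are: 9685·p + 1215·q + 169·r = 7804;  1215·p + 169·q + 21·r = 954;  169·p + 21·q + 6·r = 135.
(Σx^2·x^2 = 9685, Σx^2·x = 1215, Σx^2 = 169, Σx·x = 169, Σx = 21, Σ1 = 6, Σx^2·z = 7804, Σx·z = 954, Σz = 135.)
Inverting the 3×3 Gram matrix, [p, q, r]ᵀ = [61446/61177, -92721/61177, -29723/61177]ᵀ.

p = 1.00, q = -1.52, r = -0.49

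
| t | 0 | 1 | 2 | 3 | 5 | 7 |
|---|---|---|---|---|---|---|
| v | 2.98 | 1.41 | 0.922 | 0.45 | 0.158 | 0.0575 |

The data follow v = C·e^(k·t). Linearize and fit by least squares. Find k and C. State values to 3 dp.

With ln vᵢ as the transformed response and tᵢ as the regressor:
Σt = 18.0000, Σ(t)² = 88.0000, Σln v = -4.1453, Σt·ln v = -31.4319.
Normal system: [[88.0000, 18.0000]; [18.0000, 6]]·[k, ln C]ᵀ = [-31.4319, -4.1453]ᵀ.
Δ = 88.0000·6 − (18.0000)² = 204.0000; k = (-31.4319·6 − 18.0000·-4.1453)/204.0000 = -0.55870, ln C = (88.0000·-4.1453 − 18.0000·-31.4319)/204.0000 = 0.98522, so C = exp(0.98522) = 2.67841.

k = -0.559, C = 2.678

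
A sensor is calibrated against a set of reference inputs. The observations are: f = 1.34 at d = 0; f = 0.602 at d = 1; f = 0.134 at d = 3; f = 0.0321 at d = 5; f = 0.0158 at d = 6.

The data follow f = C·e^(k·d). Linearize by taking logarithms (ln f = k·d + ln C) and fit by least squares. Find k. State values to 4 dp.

Linearized form: ln f = k·d + ln C. From the 5 transformed points,
Sums: Σd = 15.0000, Σ(d)² = 71.0000, Σln f = -9.8114, Σd·ln f = -48.6182.
Normal system: [[71.0000, 15.0000]; [15.0000, 5]]·[k, ln C]ᵀ = [-48.6182, -9.8114]ᵀ.
Δ = 71.0000·5 − (15.0000)² = 130.0000; k = (-48.6182·5 − 15.0000·-9.8114)/130.0000 = -0.73785, ln C = (71.0000·-9.8114 − 15.0000·-48.6182)/130.0000 = 0.25127.

k = -0.7378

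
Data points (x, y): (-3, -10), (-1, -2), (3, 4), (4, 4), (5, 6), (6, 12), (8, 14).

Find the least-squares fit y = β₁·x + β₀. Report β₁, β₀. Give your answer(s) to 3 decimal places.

β₁ = 2.047, β₀ = -2.434

Entries of MᵀM: Σx·x = 160, Σx = 22, Σ1 = 7.
Right-hand side: Σx·y = 274, Σy = 28.
Eliminating β₀: 7·(row 1) − 22·(row 2) gives 636·β₁ = 7·274 − 22·28 = 1302, so β₁ = 217/106.
Then β₀ = (28 − 22·(217/106))/7 = -129/53.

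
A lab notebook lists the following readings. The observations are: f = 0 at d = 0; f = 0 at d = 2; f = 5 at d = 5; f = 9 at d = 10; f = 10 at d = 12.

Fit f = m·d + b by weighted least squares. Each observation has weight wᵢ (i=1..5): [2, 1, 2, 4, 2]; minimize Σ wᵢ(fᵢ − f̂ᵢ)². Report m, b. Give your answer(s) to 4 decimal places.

Normal-equation sums: Σwᵢ·d·d = 742, Σwᵢ·d = 76, Σwᵢ·1 = 11.
Right-hand side: Σwᵢ·d·f = 650, Σwᵢ·f = 66.
So AᵀWA·[m, b]ᵀ = AᵀWf: [[742, 76]; [76, 11]]·[m, b]ᵀ = [650, 66]ᵀ.
Eliminating b: 11·(row 1) − 76·(row 2) gives 2386·m = 11·650 − 76·66 = 2134, so m = 1067/1193.
Then b = (66 − 76·(1067/1193))/11 = -214/1193.

m = 0.8944, b = -0.1794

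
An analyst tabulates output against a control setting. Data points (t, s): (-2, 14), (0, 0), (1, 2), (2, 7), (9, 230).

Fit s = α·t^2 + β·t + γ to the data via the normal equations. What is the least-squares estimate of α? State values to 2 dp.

Compute the Gram sums: Σt^2·t^2 = 6594, Σt^2·t = 730, Σt^2 = 90, Σt·t = 90, Σt = 10, Σ1 = 5.
Moment sums: Σt^2·s = 18716, Σt·s = 2058, Σs = 253.
Inverting the 3×3 Gram matrix, [α, β, γ]ᵀ = [6887/2284, -17363/11420, -1813/2855]ᵀ.

α = 3.02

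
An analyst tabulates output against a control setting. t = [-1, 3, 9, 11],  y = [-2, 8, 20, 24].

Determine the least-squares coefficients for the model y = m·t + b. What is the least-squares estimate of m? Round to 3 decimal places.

m = 2.143

Entries of MᵀM: Σt·t = 212, Σt = 22, Σ1 = 4.
And Σt·y = 470, Σy = 50.
So MᵀM·[m, b]ᵀ = Mᵀy: [[212, 22]; [22, 4]]·[m, b]ᵀ = [470, 50]ᵀ.
Eliminating b: 4·(row 1) − 22·(row 2) gives 364·m = 4·470 − 22·50 = 780, so m = 15/7.
Then b = (50 − 22·(15/7))/4 = 5/7.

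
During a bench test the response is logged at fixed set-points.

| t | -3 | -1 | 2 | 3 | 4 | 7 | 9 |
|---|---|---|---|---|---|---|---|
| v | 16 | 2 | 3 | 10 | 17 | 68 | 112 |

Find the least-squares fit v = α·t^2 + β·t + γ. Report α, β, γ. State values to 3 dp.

α = 1.529, β = -1.120, γ = -0.993

Setting ∂/∂α … = 0 gives: 9397·α + 1143·β + 169·γ = 12924;  1143·α + 169·β + 21·γ = 1538;  169·α + 21·β + 7·γ = 228.
(Σt^2·t^2 = 9397, Σt^2·t = 1143, Σt^2 = 169, Σt·t = 169, Σt = 21, Σ1 = 7, Σt^2·v = 12924, Σt·v = 1538, Σv = 228.)
Inverting the 3×3 Gram matrix, [α, β, γ]ᵀ = [26/17, -1009/901, -895/901]ᵀ.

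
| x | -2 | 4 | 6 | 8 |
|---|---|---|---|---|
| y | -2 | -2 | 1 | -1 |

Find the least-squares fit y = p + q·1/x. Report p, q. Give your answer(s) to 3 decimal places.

Sums needed: Σ1 = 4, Σ1/x = 1/24, Σ1/x·1/x = 205/576.
For Aᵀy: Σy = -4, Σ1/x·y = 13/24.
AᵀA·[p, q]ᵀ = Aᵀy becomes [[4, 1/24]; [1/24, 205/576]]·[p, q]ᵀ = [-4, 13/24]ᵀ.
Eliminating q: (205/576)·(row 1) − (1/24)·(row 2) gives (91/64)·p = (205/576)·(-4) − (1/24)·(13/24) = -833/576, so p = -119/117.
Then q = ((13/24) − (1/24)·(-119/117))/(205/576) = 64/39.

p = -1.017, q = 1.641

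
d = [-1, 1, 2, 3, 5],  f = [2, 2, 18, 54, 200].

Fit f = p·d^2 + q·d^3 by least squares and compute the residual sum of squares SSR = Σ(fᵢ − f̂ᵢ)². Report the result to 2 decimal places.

MᵀM·[p, q]ᵀ = Mᵀf reads: 724·p + 3400·q = 5562;  3400·p + 16420·q = 26602.
(Σd^2·d^2 = 724, Σd^2·d^3 = 3400, Σd^3·d^3 = 16420, Σd^2·f = 5562, Σd^3·f = 26602.)
det = 724·16420 − 3400² = 328080.
p = (5562·16420 − 3400·26602)/328080 = 22031/8202; q = (724·26602 − 3400·5562)/328080 = 43631/41010.
Residuals: 7748/20505, -11961/6835, -25744/20505, 7518/6835, -575/4101; SSR = 123254/20505.

SSR = 6.01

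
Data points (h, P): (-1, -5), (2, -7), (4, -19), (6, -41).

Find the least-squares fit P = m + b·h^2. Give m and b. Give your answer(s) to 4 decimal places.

Entries of MᵀM: Σ1 = 4, Σh^2 = 57, Σh^2·h^2 = 1569.
Moment sums: ΣP = -72, Σh^2·P = -1813.
Determinant 4·1569 − 57² = 3027.
m = ((-72)·1569 − 57·(-1813))/3027 = -3209/1009; b = (4·(-1813) − 57·(-72))/3027 = -3148/3027.

m = -3.1804, b = -1.0400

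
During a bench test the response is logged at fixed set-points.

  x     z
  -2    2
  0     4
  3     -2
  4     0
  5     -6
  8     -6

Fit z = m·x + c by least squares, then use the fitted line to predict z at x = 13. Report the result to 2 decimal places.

ẑ = -11.33

Forming MᵀM = [[118, 18]; [18, 6]] and Mᵀz = [-88, -8]ᵀ gives MᵀM·[m, c]ᵀ = Mᵀz.
Determinant 118·6 − 18² = 384.
m = ((-88)·6 − 18·(-8))/384 = -1; c = (118·(-8) − 18·(-88))/384 = 5/3.
At x = 13: ẑ = (-1)·(13) + (5/3)·(1) = -34/3.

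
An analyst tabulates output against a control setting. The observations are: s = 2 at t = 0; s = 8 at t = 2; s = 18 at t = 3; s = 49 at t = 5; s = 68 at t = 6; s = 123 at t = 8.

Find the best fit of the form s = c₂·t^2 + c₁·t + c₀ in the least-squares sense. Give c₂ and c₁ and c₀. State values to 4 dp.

c₂ = 1.9643, c₁ = -0.5952, c₀ = 1.8690

From the data, Σt^2·t^2 = 6114, Σt^2·t = 888, Σt^2 = 138, Σt·t = 138, Σt = 24, Σ1 = 6.
Moment sums: Σt^2·s = 11739, Σt·s = 1707, Σs = 268.
XᵀX·[c₂, c₁, c₀]ᵀ = Xᵀs becomes [[6114, 888, 138]; [888, 138, 24]; [138, 24, 6]]·[c₂, c₁, c₀]ᵀ = [11739, 1707, 268]ᵀ.
Inverting the 3×3 Gram matrix, [c₂, c₁, c₀]ᵀ = [55/28, -25/42, 157/84]ᵀ.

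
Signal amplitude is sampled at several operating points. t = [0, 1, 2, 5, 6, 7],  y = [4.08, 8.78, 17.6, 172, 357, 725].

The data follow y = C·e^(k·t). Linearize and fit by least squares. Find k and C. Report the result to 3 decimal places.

k = 0.742, C = 4.100

With ln yᵢ as the transformed response and tᵢ as the regressor:
AᵀA = [[115.0000, 21.0000]; [21.0000, 6]], rhs = [115.0154, 24.0579]ᵀ  (here Σt = 21.0000, Σ(t)² = 115.0000, Σln y = 24.0579, Σt·ln y = 115.0154).
Solving (det = 249.0000): k = 0.74248, ln C = 1.41098, so C = exp(1.41098) = 4.09995.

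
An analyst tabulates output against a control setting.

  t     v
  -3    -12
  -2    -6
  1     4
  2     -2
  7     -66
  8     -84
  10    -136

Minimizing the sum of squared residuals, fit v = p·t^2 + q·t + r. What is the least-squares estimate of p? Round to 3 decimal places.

p = -1.463

Compute the Gram sums: Σt^2·t^2 = 16611, Σt^2·t = 1829, Σt^2 = 231, Σt·t = 231, Σt = 23, Σ1 = 7.
Moment sums: Σt^2·v = -22346, Σt·v = -2446, Σv = -302.
Normal equations: [[16611, 1829, 231]; [1829, 231, 23]; [231, 23, 7]]·[p, q, r]ᵀ = [-22346, -2446, -302]ᵀ.
Row-reducing yields p = -645280/441161, q = 422/589, r = 1222752/441161.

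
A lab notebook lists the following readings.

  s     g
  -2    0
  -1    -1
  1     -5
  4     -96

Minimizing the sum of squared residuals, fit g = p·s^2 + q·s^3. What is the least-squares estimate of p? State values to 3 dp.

p = -2.041

Compute the Gram sums: Σs^2·s^2 = 274, Σs^2·s^3 = 992, Σs^3·s^3 = 4162.
Moment sums: Σs^2·g = -1542, Σs^3·g = -6148.
AᵀA·[p, q]ᵀ = Aᵀg becomes [[274, 992]; [992, 4162]]·[p, q]ᵀ = [-1542, -6148]ᵀ.
Determinant 274·4162 − 992² = 156324.
p = ((-1542)·4162 − 992·(-6148))/156324 = -79747/39081; q = (274·(-6148) − 992·(-1542))/156324 = -38722/39081.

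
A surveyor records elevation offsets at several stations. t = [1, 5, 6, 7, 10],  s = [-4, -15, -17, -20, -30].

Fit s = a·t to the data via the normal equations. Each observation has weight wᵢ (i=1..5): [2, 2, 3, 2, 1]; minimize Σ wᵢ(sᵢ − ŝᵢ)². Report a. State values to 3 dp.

Sums needed: Σwᵢ·t·t = 358.
And Σwᵢ·t·s = -1044.
MᵀWM·[a]ᵀ = MᵀWs becomes [[358]]·[a]ᵀ = [-1044]ᵀ.
Hence a = -1044 / 358 ≈ -2.9162.

a = -2.916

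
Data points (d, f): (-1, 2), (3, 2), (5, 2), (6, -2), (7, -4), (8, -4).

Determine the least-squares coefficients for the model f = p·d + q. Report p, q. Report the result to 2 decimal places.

From the data, Σd·d = 184, Σd = 28, Σ1 = 6.
And Σd·f = -58, Σf = -4.
Determinant 184·6 − 28² = 320.
p = ((-58)·6 − 28·(-4))/320 = -59/80; q = (184·(-4) − 28·(-58))/320 = 111/40.

p = -0.74, q = 2.78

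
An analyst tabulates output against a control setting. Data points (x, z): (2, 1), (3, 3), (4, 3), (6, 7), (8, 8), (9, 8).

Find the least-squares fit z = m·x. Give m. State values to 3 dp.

m = 0.957

The normal equations are: 210·m = 201.
Hence m = 201 / 210 ≈ 0.957143.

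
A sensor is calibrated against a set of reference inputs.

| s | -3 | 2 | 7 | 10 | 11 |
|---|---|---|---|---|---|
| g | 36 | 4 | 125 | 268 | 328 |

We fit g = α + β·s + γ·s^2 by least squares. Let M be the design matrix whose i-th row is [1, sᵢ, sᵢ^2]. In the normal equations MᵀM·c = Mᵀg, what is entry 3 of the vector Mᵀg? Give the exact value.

72953

Entry 3 ↔ basis s^2, so (Mᵀg)_{3} = Σᵢ (s^2)·gᵢ = (9)·(36) + (4)·(4) + (49)·(125) + (100)·(268) + (121)·(328) = 72953.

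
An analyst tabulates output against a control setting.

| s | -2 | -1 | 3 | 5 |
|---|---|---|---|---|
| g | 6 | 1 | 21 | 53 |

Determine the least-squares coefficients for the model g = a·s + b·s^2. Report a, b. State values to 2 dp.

a = 0.99, b = 1.93

Sums needed: Σs·s = 39, Σs·s^2 = 143, Σs^2·s^2 = 723.
Moment sums: Σs·g = 315, Σs^2·g = 1539.
Normal equations: [[39, 143]; [143, 723]]·[a, b]ᵀ = [315, 1539]ᵀ.
Eliminating b: 723·(row 1) − 143·(row 2) gives 7748·a = 723·315 − 143·1539 = 7668, so a = 1917/1937.
Then b = (1539 − 143·(1917/1937))/723 = 288/149.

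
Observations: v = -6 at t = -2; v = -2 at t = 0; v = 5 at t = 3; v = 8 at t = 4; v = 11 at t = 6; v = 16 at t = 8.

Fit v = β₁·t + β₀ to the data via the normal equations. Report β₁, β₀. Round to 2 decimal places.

β₁ = 2.20, β₀ = -1.64

Sums needed: Σt·t = 129, Σt = 19, Σ1 = 6.
And Σt·v = 253, Σv = 32.
So MᵀM·[β₁, β₀]ᵀ = Mᵀv: [[129, 19]; [19, 6]]·[β₁, β₀]ᵀ = [253, 32]ᵀ.
Determinant 129·6 − 19² = 413.
β₁ = (253·6 − 19·32)/413 = 130/59; β₀ = (129·32 − 19·253)/413 = -97/59.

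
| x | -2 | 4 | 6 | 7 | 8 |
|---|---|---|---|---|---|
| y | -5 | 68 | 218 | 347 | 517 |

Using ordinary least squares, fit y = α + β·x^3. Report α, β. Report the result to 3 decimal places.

α = 2.912, β = 1.003

Normal-equation sums: Σ1 = 5, Σx^3 = 1127, Σx^3·x^3 = 430609.
Right-hand side: Σy = 1145, Σx^3·y = 435205.
Determinant 5·430609 − 1127² = 882916.
α = (1145·430609 − 1127·435205)/882916 = 1285635/441458; β = (5·435205 − 1127·1145)/882916 = 442805/441458.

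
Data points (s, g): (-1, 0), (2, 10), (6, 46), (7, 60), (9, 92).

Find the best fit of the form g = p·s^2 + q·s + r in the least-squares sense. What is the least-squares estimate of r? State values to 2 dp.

Sums needed: Σs^2·s^2 = 10275, Σs^2·s = 1295, Σs^2 = 171, Σs·s = 171, Σs = 23, Σ1 = 5.
And Σs^2·g = 12088, Σs·g = 1544, Σg = 208.
Inverting the 3×3 Gram matrix, [p, q, r]ᵀ = [4031/4712, 355/152, 942/589]ᵀ.

r = 1.60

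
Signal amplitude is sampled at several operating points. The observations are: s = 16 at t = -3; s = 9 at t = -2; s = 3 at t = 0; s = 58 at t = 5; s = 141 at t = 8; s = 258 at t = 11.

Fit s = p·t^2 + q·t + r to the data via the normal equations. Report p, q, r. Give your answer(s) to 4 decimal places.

The normal system MᵀM·[p, q, r]ᵀ = Mᵀs is [[19459, 1933, 223]; [1933, 223, 19]; [223, 19, 6]]·[p, q, r]ᵀ = [41872, 4190, 485]ᵀ.
Row-reducing yields p = 235024/117699, q = 147743/117699, r = 103697/39233.

p = 1.9968, q = 1.2553, r = 2.6431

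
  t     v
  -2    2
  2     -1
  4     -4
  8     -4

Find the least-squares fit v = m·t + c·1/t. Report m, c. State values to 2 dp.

m = -0.55, c = -1.38

Entries of AᵀA: Σt·t = 88, Σt·1/t = 4, Σ1/t·1/t = 37/64.
For Aᵀv: Σt·v = -54, Σ1/t·v = -3.
So AᵀA·[m, c]ᵀ = Aᵀv: [[88, 4]; [4, 37/64]]·[m, c]ᵀ = [-54, -3]ᵀ.
Eliminating c: (37/64)·(row 1) − 4·(row 2) gives (279/8)·m = (37/64)·(-54) − 4·(-3) = -615/32, so m = -205/372.
Then c = ((-3) − 4·(-205/372))/(37/64) = -128/93.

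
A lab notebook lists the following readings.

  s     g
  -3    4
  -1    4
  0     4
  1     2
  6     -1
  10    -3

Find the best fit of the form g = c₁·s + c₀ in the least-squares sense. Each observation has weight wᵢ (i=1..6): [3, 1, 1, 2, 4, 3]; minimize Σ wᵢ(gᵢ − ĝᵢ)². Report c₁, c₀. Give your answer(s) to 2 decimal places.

c₁ = -0.58, c₀ = 2.68

Forming AᵀWA = [[474, 46]; [46, 14]] and AᵀWg = [-150, 11]ᵀ gives AᵀWA·[c₁, c₀]ᵀ = AᵀWg.
Determinant 474·14 − 46² = 4520.
c₁ = ((-150)·14 − 46·11)/4520 = -1303/2260; c₀ = (474·11 − 46·(-150))/4520 = 6057/2260.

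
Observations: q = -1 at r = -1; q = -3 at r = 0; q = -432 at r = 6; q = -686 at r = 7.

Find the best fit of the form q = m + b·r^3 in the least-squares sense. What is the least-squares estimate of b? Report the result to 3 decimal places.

b = -1.990

With design matrix A, AᵀA = [[4, 558]; [558, 164306]] and Aᵀq = [-1122, -328609]ᵀ.
Eliminating b: 164306·(row 1) − 558·(row 2) gives 345860·m = 164306·(-1122) − 558·(-328609) = -987510, so m = -98751/34586.
Then b = ((-328609) − 558·(-98751/34586))/164306 = -34418/17293.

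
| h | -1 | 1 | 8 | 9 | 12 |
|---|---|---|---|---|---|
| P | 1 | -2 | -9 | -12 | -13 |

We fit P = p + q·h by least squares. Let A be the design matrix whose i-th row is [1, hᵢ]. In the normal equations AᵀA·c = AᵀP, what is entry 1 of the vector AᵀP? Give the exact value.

Entry 1 ↔ basis 1, so (AᵀP)_{1} = Σᵢ Pᵢ = (1)·(1) + (1)·(-2) + (1)·(-9) + (1)·(-12) + (1)·(-13) = -35.

-35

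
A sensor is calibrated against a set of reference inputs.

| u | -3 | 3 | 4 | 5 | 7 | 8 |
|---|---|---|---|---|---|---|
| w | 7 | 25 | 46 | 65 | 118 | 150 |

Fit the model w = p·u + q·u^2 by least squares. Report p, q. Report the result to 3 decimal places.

XᵀX·[p, q]ᵀ = Xᵀw reads: 172·p + 1044·q = 2589;  1044·p + 7540·q = 18031.
(Σu·u = 172, Σu·u^2 = 1044, Σu^2·u^2 = 7540, Σu·w = 2589, Σu^2·w = 18031.)
Eliminating q: 7540·(row 1) − 1044·(row 2) gives 206944·p = 7540·2589 − 1044·18031 = 696696, so p = 3003/892.
Then q = (18031 − 1044·(3003/892))/7540 = 24901/12934.

p = 3.367, q = 1.925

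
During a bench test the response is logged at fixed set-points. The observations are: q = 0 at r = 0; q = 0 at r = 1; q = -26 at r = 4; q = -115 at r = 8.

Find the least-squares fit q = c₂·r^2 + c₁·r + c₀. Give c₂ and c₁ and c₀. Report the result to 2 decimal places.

c₂ = -1.97, c₁ = 1.37, c₀ = 0.24

From the data, Σr^2·r^2 = 4353, Σr^2·r = 577, Σr^2 = 81, Σr·r = 81, Σr = 13, Σ1 = 4.
Moment sums: Σr^2·q = -7776, Σr·q = -1024, Σq = -141.
Solving the 3×3 system (Gaussian elimination) gives c₂ = -2635/1336, c₁ = 9147/6680, c₀ = 399/1670.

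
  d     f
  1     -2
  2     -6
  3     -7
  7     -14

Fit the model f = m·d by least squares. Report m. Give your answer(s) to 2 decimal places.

m = -2.11

Forming XᵀX = [[63]] and Xᵀf = [-133]ᵀ gives XᵀX·[m]ᵀ = Xᵀf.
Hence m = -133 / 63 ≈ -2.11111.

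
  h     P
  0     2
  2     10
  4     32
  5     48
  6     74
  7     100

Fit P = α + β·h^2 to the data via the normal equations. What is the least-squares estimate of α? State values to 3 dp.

α = 1.024

Compute the Gram sums: Σ1 = 6, Σh^2 = 130, Σh^2·h^2 = 4594.
Right-hand side: ΣP = 266, Σh^2·P = 9316.
XᵀX·[α, β]ᵀ = XᵀP becomes [[6, 130]; [130, 4594]]·[α, β]ᵀ = [266, 9316]ᵀ.
Determinant 6·4594 − 130² = 10664.
α = (266·4594 − 130·9316)/10664 = 2731/2666; β = (6·9316 − 130·266)/10664 = 5329/2666.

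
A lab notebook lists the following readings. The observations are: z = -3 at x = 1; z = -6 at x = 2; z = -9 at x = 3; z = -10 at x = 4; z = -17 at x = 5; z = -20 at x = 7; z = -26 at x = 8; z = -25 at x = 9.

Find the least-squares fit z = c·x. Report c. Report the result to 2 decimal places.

From the data, Σx·x = 249.
And Σx·z = -740.
So AᵀA·[c]ᵀ = Aᵀz: [[249]]·[c]ᵀ = [-740]ᵀ.
c = (-740)/249 = -2.97189.

c = -2.97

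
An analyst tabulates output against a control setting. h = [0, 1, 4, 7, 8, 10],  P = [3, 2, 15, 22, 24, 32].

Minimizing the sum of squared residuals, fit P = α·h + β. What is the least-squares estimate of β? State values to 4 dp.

β = 1.4583

MᵀM·[α, β]ᵀ = MᵀP reads: 230·α + 30·β = 728;  30·α + 6·β = 98.
Eliminating β: 6·(row 1) − 30·(row 2) gives 480·α = 6·728 − 30·98 = 1428, so α = 119/40.
Then β = (98 − 30·(119/40))/6 = 35/24.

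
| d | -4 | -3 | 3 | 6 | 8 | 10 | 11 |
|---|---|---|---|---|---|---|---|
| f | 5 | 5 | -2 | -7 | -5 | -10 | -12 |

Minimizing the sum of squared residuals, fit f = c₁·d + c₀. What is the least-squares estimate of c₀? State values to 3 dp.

Forming MᵀM = [[355, 31]; [31, 7]] and Mᵀf = [-355, -26]ᵀ gives MᵀM·[c₁, c₀]ᵀ = Mᵀf.
det = 355·7 − 31² = 1524.
c₁ = ((-355)·7 − 31·(-26))/1524 = -1679/1524; c₀ = (355·(-26) − 31·(-355))/1524 = 1775/1524.

c₀ = 1.165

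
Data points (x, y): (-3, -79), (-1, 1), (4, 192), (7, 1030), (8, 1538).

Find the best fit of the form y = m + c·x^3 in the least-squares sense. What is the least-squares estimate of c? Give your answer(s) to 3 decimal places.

c = 2.999

The normal system MᵀM·[m, c]ᵀ = Mᵀy is [[5, 891]; [891, 384619]]·[m, c]ᵀ = [2682, 1155166]ᵀ.
Δ = 5·384619 − 891² = 1129214.
m = (2682·384619 − 891·1155166)/1129214 = 1147626/564607; c = (5·1155166 − 891·2682)/1129214 = 1693084/564607.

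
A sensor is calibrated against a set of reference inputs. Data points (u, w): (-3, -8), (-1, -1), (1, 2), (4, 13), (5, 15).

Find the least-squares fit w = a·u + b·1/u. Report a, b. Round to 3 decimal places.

a = 3.122, b = -1.668

From the data, Σu·u = 52, Σu·1/u = 5, Σ1/u·1/u = 7969/3600.
Right-hand side: Σu·w = 154, Σ1/u·w = 143/12.
So MᵀM·[a, b]ᵀ = Mᵀw: [[52, 5]; [5, 7969/3600]]·[a, b]ᵀ = [154, 143/12]ᵀ.
Determinant 52·(7969/3600) − 5² = 81097/900.
a = (154·(7969/3600) − 5·(143/12))/(81097/900) = 506363/162194; b = (52·(143/12) − 5·154)/(81097/900) = -135300/81097.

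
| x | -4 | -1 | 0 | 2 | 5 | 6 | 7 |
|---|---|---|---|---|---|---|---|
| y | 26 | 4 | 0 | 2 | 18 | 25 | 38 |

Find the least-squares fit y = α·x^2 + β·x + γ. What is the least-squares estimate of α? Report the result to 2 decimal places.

Sums needed: Σx^2·x^2 = 4595, Σx^2·x = 627, Σx^2 = 131, Σx·x = 131, Σx = 15, Σ1 = 7.
And Σx^2·y = 3640, Σx·y = 402, Σy = 113.
Normal equations: [[4595, 627, 131]; [627, 131, 15]; [131, 15, 7]]·[α, β, γ]ᵀ = [3640, 402, 113]ᵀ.
Row-reducing yields α = 167001/160964, β = -324699/160964, γ = 84449/80482.

α = 1.04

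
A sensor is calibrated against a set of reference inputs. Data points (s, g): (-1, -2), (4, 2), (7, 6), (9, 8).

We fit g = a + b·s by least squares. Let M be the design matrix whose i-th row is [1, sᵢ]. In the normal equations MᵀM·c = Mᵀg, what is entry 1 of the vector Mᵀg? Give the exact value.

14

Entry 1 ↔ basis 1, so (Mᵀg)_{1} = Σᵢ gᵢ = (1)·(-2) + (1)·(2) + (1)·(6) + (1)·(8) = 14.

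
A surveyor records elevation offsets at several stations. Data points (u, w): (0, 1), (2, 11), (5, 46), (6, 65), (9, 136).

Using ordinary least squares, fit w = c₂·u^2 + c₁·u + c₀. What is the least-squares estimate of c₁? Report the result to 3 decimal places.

c₁ = 1.749

The normal equations are: 8498·c₂ + 1078·c₁ + 146·c₀ = 14550;  1078·c₂ + 146·c₁ + 22·c₀ = 1866;  146·c₂ + 22·c₁ + 5·c₀ = 259.
Solving the 3×3 system (Gaussian elimination) gives c₂ = 2849/1938, c₁ = 3389/1938, c₀ = 381/323.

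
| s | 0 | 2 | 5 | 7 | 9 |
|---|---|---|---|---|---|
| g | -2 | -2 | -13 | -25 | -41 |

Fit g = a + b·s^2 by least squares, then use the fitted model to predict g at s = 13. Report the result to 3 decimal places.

ĝ = -84.180

Normal-equation sums: Σ1 = 5, Σs^2 = 159, Σs^2·s^2 = 9603.
Moment sums: Σg = -83, Σs^2·g = -4879.
Eliminating b: 9603·(row 1) − 159·(row 2) gives 22734·a = 9603·(-83) − 159·(-4879) = -21288, so a = -3548/3789.
Then b = ((-4879) − 159·(-3548/3789))/9603 = -5599/11367.
At s = 13: ĝ = (-3548/3789)·(1) + (-5599/11367)·(169) = -956875/11367.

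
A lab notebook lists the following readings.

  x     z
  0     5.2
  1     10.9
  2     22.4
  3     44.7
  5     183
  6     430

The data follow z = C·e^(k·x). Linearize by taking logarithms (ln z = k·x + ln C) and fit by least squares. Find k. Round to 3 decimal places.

k = 0.726

Taking logs, ln z = k·x + ln C, so regress ln z on x.
XᵀX = [[75.0000, 17.0000]; [17.0000, 6]], rhs = [82.4369, 22.2197]ᵀ  (here Σx = 17.0000, Σ(x)² = 75.0000, Σln z = 22.2197, Σx·ln z = 82.4369).
Slope k = (n·Σx·ln z − Σx·Σln z)/(n·Σ(x)² − (Σx)²) = (6·82.4369 − 17.0000·22.2197)/161.0000 = 0.72600; ln C = (Σln z − k·Σx)/n = 1.64628.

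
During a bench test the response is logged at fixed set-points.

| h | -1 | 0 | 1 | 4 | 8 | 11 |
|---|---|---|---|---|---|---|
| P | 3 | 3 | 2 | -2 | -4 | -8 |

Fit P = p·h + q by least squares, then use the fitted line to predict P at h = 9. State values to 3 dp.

P̂ = -5.769

From the data, Σh·h = 203, Σh = 23, Σ1 = 6.
And Σh·P = -129, ΣP = -6.
Determinant 203·6 − 23² = 689.
p = ((-129)·6 − 23·(-6))/689 = -12/13; q = (203·(-6) − 23·(-129))/689 = 33/13.
At h = 9: P̂ = (-12/13)·(9) + (33/13)·(1) = -75/13.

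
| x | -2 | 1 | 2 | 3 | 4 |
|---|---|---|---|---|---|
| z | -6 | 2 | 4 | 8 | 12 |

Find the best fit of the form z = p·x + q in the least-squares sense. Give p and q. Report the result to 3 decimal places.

p = 2.925, q = -0.679

Entries of AᵀA: Σx·x = 34, Σx = 8, Σ1 = 5.
And Σx·z = 94, Σz = 20.
So AᵀA·[p, q]ᵀ = Aᵀz: [[34, 8]; [8, 5]]·[p, q]ᵀ = [94, 20]ᵀ.
Determinant 34·5 − 8² = 106.
p = (94·5 − 8·20)/106 = 155/53; q = (34·20 − 8·94)/106 = -36/53.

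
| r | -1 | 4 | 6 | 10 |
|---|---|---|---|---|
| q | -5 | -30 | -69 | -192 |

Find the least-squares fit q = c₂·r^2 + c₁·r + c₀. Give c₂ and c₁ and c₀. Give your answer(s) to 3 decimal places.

Normal-equation sums: Σr^2·r^2 = 11553, Σr^2·r = 1279, Σr^2 = 153, Σr·r = 153, Σr = 19, Σ1 = 4.
For Aᵀq: Σr^2·q = -22169, Σr·q = -2449, Σq = -296.
Row-reducing yields c₂ = -209305/105484, c₁ = 88747/105484, c₀ = -55362/26371.

c₂ = -1.984, c₁ = 0.841, c₀ = -2.099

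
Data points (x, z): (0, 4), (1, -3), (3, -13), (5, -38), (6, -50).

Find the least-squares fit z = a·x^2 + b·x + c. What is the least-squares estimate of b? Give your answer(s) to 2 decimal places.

The normal equations are: 2003·a + 369·b + 71·c = -2870;  369·a + 71·b + 15·c = -532;  71·a + 15·b + 5·c = -100.
(Σx^2·x^2 = 2003, Σx^2·x = 369, Σx^2 = 71, Σx·x = 71, Σx = 15, Σ1 = 5, Σx^2·z = -2870, Σx·z = -532, Σz = -100.)
Solving the 3×3 system (Gaussian elimination) gives a = -145/147, b = -1914/637, c = 5773/1911.

b = -3.00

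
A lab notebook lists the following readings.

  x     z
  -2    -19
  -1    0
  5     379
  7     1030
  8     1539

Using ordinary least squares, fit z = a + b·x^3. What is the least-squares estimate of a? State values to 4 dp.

Compute the Gram sums: Σ1 = 5, Σx^3 = 971, Σx^3·x^3 = 395483.
Right-hand side: Σz = 2929, Σx^3·z = 1188785.
Normal equations: [[5, 971]; [971, 395483]]·[a, b]ᵀ = [2929, 1188785]ᵀ.
Determinant 5·395483 − 971² = 1034574.
a = (2929·395483 − 971·1188785)/1034574 = 2029736/517287; b = (5·1188785 − 971·2929)/1034574 = 1549933/517287.

a = 3.9238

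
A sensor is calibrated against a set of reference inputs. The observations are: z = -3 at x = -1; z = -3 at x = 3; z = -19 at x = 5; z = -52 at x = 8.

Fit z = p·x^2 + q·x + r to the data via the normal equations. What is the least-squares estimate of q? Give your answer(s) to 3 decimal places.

Normal-equation sums: Σx^2·x^2 = 4803, Σx^2·x = 663, Σx^2 = 99, Σx·x = 99, Σx = 15, Σ1 = 4.
For Aᵀz: Σx^2·z = -3833, Σx·z = -517, Σz = -77.
Normal equations: [[4803, 663, 99]; [663, 99, 15]; [99, 15, 4]]·[p, q, r]ᵀ = [-3833, -517, -77]ᵀ.
Inverting the 3×3 Gram matrix, [p, q, r]ᵀ = [-2633/2577, 4210/2577, -76/859]ᵀ.

q = 1.634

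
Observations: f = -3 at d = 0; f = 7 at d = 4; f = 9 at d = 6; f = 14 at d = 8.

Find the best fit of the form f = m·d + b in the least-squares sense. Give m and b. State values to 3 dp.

Sums needed: Σd·d = 116, Σd = 18, Σ1 = 4.
For Xᵀf: Σd·f = 194, Σf = 27.
So XᵀX·[m, b]ᵀ = Xᵀf: [[116, 18]; [18, 4]]·[m, b]ᵀ = [194, 27]ᵀ.
Eliminating b: 4·(row 1) − 18·(row 2) gives 140·m = 4·194 − 18·27 = 290, so m = 29/14.
Then b = (27 − 18·(29/14))/4 = -18/7.

m = 2.071, b = -2.571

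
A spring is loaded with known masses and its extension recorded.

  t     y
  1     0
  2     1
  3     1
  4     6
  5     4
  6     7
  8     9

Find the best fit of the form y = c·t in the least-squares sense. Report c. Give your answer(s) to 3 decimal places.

c = 1.052

The normal equations are: 155·c = 163.
(Σt·t = 155, Σt·y = 163.)
Hence c = 163 / 155 ≈ 1.05161.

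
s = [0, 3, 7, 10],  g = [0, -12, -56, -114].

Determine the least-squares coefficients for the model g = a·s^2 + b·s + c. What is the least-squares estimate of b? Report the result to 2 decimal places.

b = -0.39

From the data, Σs^2·s^2 = 12482, Σs^2·s = 1370, Σs^2 = 158, Σs·s = 158, Σs = 20, Σ1 = 4.
Moment sums: Σs^2·g = -14252, Σs·g = -1568, Σg = -182.
MᵀM·[a, b, c]ᵀ = Mᵀg becomes [[12482, 1370, 158]; [1370, 158, 20]; [158, 20, 4]]·[a, b, c]ᵀ = [-14252, -1568, -182]ᵀ.
Row-reducing yields a = -23/21, b = -239/609, c = -8/29.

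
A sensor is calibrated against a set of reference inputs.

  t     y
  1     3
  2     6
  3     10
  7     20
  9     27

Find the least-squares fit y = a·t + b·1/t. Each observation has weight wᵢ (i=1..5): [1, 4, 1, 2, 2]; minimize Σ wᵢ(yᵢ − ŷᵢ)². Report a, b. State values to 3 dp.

a = 2.953, b = 0.237

Sums needed: Σwᵢ·t·t = 286, Σwᵢ·t·1/t = 10, Σwᵢ·1/t·1/t = 8639/3969.
Moment sums: Σwᵢ·t·y = 847, Σwᵢ·1/t·y = 631/21.
So MᵀWM·[a, b]ᵀ = MᵀWy: [[286, 10]; [10, 8639/3969]]·[a, b]ᵀ = [847, 631/21]ᵀ.
det = 286·(8639/3969) − 10² = 2073854/3969.
a = (847·(8639/3969) − 10·(631/21))/(2073854/3969) = 6124643/2073854; b = (286·(631/21) − 10·847)/(2073854/3969) = 245322/1036927.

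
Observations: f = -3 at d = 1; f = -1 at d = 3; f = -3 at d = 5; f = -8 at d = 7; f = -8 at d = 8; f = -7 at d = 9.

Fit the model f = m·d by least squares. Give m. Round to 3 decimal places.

Forming XᵀX = [[229]] and Xᵀf = [-204]ᵀ gives XᵀX·[m]ᵀ = Xᵀf.
Hence m = -204 / 229 ≈ -0.89083.

m = -0.891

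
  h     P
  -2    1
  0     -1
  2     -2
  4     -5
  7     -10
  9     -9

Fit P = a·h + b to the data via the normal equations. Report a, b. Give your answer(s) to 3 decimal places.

a = -1.034, b = -0.885

Entries of AᵀA: Σh·h = 154, Σh = 20, Σ1 = 6.
Right-hand side: Σh·P = -177, ΣP = -26.
AᵀA·[a, b]ᵀ = AᵀP becomes [[154, 20]; [20, 6]]·[a, b]ᵀ = [-177, -26]ᵀ.
Eliminating b: 6·(row 1) − 20·(row 2) gives 524·a = 6·(-177) − 20·(-26) = -542, so a = -271/262.
Then b = ((-26) − 20·(-271/262))/6 = -116/131.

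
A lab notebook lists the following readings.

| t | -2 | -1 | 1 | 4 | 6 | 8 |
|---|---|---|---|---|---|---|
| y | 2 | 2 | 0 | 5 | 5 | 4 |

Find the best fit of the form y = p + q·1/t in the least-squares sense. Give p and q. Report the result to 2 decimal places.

With design matrix A, AᵀA = [[6, 1/24]; [1/24, 1357/576]] and Aᵀy = [18, -5/12]ᵀ.
det = 6·(1357/576) − (1/24)² = 8141/576.
p = (18·(1357/576) − (1/24)·(-5/12))/(8141/576) = 24436/8141; q = (6·(-5/12) − (1/24)·18)/(8141/576) = -1872/8141.

p = 3.00, q = -0.23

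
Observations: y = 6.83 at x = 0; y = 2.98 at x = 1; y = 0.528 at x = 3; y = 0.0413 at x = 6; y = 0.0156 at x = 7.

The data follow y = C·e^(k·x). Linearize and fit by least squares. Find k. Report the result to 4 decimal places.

Taking logs, ln y = k·x + ln C, so regress ln y on x.
Σx = 17.0000, Σ(x)² = 95.0000, Σln y = -4.9728, Σx·ln y = -49.0688.
Equations: 95.0000·k + 17.0000·ln C = -49.0688;  17.0000·k + 5·ln C = -4.9728.
Δ = 95.0000·5 − (17.0000)² = 186.0000; k = (-49.0688·5 − 17.0000·-4.9728)/186.0000 = -0.86455, ln C = (95.0000·-4.9728 − 17.0000·-49.0688)/186.0000 = 1.94492.

k = -0.8646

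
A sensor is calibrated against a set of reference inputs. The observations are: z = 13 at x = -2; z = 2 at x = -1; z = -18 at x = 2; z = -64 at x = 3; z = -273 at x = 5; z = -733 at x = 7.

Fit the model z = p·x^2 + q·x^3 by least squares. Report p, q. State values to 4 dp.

p = -0.8654, q = -2.0134

With design matrix A, AᵀA = [[3140, 20174]; [20174, 134132]] and Aᵀz = [-43336, -287522]ᵀ.
det = 3140·134132 − 20174² = 14184204.
p = ((-43336)·134132 − 20174·(-287522))/14184204 = -3068881/3546051; q = (3140·(-287522) − 20174·(-43336))/14184204 = -7139654/3546051.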